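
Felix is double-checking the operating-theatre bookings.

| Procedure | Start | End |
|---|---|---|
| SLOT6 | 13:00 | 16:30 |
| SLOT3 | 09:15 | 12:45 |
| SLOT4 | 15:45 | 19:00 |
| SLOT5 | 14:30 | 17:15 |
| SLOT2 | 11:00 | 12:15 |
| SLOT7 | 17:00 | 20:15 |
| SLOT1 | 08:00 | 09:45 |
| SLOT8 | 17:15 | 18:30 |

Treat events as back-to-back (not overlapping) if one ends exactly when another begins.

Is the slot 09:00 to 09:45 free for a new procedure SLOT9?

No — it overlaps SLOT1, SLOT3

SLOT1: starts 08:00 before SLOT9 ends 09:45, and ends 09:45 after SLOT9 starts 09:00 → overlap.
SLOT3: starts 09:15 before SLOT9 ends 09:45, and ends 12:45 after SLOT9 starts 09:00 → overlap.
SLOT2: starts 11:00 at or after SLOT9 ends 09:45 → clear.
SLOT6: starts 13:00 at or after SLOT9 ends 09:45 → clear.
SLOT5: starts 14:30 at or after SLOT9 ends 09:45 → clear.
SLOT4: starts 15:45 at or after SLOT9 ends 09:45 → clear.
SLOT7: starts 17:00 at or after SLOT9 ends 09:45 → clear.
SLOT8: starts 17:15 at or after SLOT9 ends 09:45 → clear.
SLOT9 overlaps SLOT1, SLOT3.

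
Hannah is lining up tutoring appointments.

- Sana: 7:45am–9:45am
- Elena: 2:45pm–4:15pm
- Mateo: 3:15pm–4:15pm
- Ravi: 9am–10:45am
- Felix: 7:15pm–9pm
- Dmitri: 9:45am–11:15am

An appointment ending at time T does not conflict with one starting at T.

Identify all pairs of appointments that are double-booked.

Sorted by start: Sana, Ravi, Dmitri, Elena, Mateo, Felix.
Ravi starts before Sana ends → Sana and Ravi overlap.
Dmitri starts exactly when Sana ends (back-to-back, no overlap) — done with Sana.
Dmitri starts before Ravi ends → Ravi and Dmitri overlap.
Elena starts after Ravi ends — done with Ravi.
Elena starts after Dmitri ends — done with Dmitri.
Mateo starts before Elena ends → Elena and Mateo overlap.
Felix starts after Elena ends.
Felix starts after Mateo ends.

Dmitri & Ravi, Elena & Mateo, Ravi & Sana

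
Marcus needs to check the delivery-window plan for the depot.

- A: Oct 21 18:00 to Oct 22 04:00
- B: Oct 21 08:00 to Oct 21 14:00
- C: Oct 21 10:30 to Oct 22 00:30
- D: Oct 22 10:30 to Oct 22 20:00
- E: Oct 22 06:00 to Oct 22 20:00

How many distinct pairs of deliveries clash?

Check each pair: they overlap iff neither finishes before the other starts.
Sorted by start: B, C, A, E, D.
C starts before B ends → B and C overlap.
A starts after B ends, so nothing later overlaps B either.
A starts before C ends → C and A overlap.
E starts after C ends, so nothing later overlaps C either.
E starts after A ends, so nothing later overlaps A either.
D starts before E ends → E and D overlap.
Overlapping pairs: A & C, B & C, D & E — 3 in total.

3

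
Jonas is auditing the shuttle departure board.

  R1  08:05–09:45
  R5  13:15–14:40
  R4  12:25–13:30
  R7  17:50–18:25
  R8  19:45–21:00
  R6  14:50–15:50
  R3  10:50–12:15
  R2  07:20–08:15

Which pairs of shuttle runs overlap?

R1 & R2, R4 & R5

Check each pair: they overlap iff neither finishes before the other starts.
Sorted by start: R2, R1, R3, R4, R5, R6, R7, R8.
R1 starts before R2 ends → R2 and R1 overlap.
R3 starts after R2 ends — done with R2.
R3 starts after R1 ends — done with R1.
R4 starts after R3 ends — done with R3.
R5 starts before R4 ends → R4 and R5 overlap.
R6 starts after R4 ends — done with R4.
R6 starts after R5 ends — done with R5.
R7 starts after R6 ends — done with R6.
R8 starts after R7 ends.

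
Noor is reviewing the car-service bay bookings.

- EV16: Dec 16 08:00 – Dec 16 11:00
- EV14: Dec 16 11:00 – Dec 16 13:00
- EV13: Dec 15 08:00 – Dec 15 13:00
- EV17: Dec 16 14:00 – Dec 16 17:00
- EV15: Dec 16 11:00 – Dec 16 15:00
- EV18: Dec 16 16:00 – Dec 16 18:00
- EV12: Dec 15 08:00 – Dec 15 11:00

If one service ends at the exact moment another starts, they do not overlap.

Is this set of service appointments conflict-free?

No

Check each pair: they overlap iff neither finishes before the other starts.
Sorted by start: EV12, EV13, EV16, EV14, EV15, EV17, EV18.
EV13 starts before EV12 ends → EV12 and EV13 overlap.
That's a conflict, so the schedule is not conflict-free.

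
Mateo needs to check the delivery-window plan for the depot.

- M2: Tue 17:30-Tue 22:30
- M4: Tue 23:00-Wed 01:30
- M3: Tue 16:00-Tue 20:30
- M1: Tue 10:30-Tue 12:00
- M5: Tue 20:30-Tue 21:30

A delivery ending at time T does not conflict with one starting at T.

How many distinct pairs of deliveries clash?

2

Sorted by start: M1, M3, M2, M5, M4.
M3 starts after M1 ends, so M1 has no further overlaps.
M2 starts before M3 ends → M3 and M2 overlap.
M5 starts exactly when M3 ends (back-to-back, no overlap), so M3 has no further overlaps.
M5 starts before M2 ends → M2 and M5 overlap.
M4 starts after M2 ends.
M4 starts after M5 ends.
Overlapping pairs: M2 & M3, M2 & M5 — 2 in total.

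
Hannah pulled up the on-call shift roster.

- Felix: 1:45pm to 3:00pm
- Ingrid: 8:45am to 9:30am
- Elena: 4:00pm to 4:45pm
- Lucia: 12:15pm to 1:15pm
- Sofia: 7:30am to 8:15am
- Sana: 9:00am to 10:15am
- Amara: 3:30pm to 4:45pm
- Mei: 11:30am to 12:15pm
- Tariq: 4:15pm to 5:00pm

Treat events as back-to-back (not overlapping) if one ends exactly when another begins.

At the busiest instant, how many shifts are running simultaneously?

Walk through starts and ends in time order (an end at T is processed before a start at T):
7:30am start Sofia → 1
8:15am end Sofia → 0
8:45am start Ingrid → 1
9:00am start Sana → 2
9:30am end Ingrid → 1
10:15am end Sana → 0
11:30am start Mei → 1
12:15pm end Mei → 0
12:15pm start Lucia → 1
1:15pm end Lucia → 0
1:45pm start Felix → 1
3:00pm end Felix → 0
3:30pm start Amara → 1
4:00pm start Elena → 2
4:15pm start Tariq → 3
4:45pm end Amara → 2
4:45pm end Elena → 1
5:00pm end Tariq → 0
Peak is 3, at 4:15pm (Amara, Elena, Tariq).

3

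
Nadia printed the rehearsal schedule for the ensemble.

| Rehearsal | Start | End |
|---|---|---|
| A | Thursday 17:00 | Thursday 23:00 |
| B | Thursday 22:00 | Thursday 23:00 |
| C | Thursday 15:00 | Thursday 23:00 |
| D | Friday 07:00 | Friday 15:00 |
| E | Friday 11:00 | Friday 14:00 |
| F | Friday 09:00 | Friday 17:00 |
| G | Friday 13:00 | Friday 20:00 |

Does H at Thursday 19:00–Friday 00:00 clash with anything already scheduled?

Yes — it overlaps A, B, C

C: starts Thursday 15:00 before H ends Friday 00:00, and ends Thursday 23:00 after H starts Thursday 19:00 → overlap.
A: starts Thursday 17:00 before H ends Friday 00:00, and ends Thursday 23:00 after H starts Thursday 19:00 → overlap.
B: starts Thursday 22:00 before H ends Friday 00:00, and ends Thursday 23:00 after H starts Thursday 19:00 → overlap.
D: starts Friday 07:00 at or after H ends Friday 00:00 → clear.
F: starts Friday 09:00 at or after H ends Friday 00:00 → clear.
E: starts Friday 11:00 at or after H ends Friday 00:00 → clear.
G: starts Friday 13:00 at or after H ends Friday 00:00 → clear.
H overlaps A, B, C.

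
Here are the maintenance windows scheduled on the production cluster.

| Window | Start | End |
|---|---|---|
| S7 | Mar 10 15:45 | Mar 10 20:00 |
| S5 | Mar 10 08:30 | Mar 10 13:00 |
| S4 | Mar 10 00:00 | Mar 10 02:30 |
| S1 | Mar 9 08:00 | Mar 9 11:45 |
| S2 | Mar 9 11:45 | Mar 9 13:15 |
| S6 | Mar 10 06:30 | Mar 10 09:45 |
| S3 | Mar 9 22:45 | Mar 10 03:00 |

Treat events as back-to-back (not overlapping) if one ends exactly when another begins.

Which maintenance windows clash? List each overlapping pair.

S3 & S4, S5 & S6

Two intervals overlap when each starts before the other ends.
Sorted by start: S1, S2, S3, S4, S6, S5, S7.
S2 starts exactly when S1 ends (back-to-back, no overlap); S1 is clear from here.
S3 starts after S2 ends; S2 is clear from here.
S4 starts before S3 ends → S3 and S4 overlap.
S6 starts after S3 ends; S3 is clear from here.
S6 starts after S4 ends; S4 is clear from here.
S5 starts before S6 ends → S6 and S5 overlap.
S7 starts after S6 ends.
S7 starts after S5 ends.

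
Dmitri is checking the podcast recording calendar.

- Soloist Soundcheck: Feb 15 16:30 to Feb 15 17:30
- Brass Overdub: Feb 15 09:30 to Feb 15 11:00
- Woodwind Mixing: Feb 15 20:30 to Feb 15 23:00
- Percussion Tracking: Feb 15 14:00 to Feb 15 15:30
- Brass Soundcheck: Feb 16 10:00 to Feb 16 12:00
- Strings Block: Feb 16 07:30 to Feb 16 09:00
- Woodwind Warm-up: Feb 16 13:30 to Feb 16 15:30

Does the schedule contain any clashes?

Sorted by start: Brass Overdub, Percussion Tracking, Soloist Soundcheck, Woodwind Mixing, Strings Block, Brass Soundcheck, Woodwind Warm-up.
Percussion Tracking starts after Brass Overdub ends, so Brass Overdub has no further overlaps.
Soloist Soundcheck starts after Percussion Tracking ends, so Percussion Tracking has no further overlaps.
Woodwind Mixing starts after Soloist Soundcheck ends, so Soloist Soundcheck has no further overlaps.
Strings Block starts after Woodwind Mixing ends, so Woodwind Mixing has no further overlaps.
Brass Soundcheck starts after Strings Block ends, so Strings Block has no further overlaps.
Woodwind Warm-up starts after Brass Soundcheck ends.
Every pair is clear; the schedule has no overlaps.

No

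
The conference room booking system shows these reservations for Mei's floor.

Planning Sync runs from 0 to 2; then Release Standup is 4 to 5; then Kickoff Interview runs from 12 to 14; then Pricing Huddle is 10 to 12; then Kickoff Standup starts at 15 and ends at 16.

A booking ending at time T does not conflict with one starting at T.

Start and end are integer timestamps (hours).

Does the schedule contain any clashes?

No

Sorted by start: Planning Sync, Release Standup, Pricing Huddle, Kickoff Interview, Kickoff Standup.
Release Standup starts after Planning Sync ends; Planning Sync is clear from here.
Pricing Huddle starts after Release Standup ends; Release Standup is clear from here.
Kickoff Interview starts exactly when Pricing Huddle ends (back-to-back, no overlap); Pricing Huddle is clear from here.
Kickoff Standup starts after Kickoff Interview ends.
Every pair is clear; the schedule has no overlaps.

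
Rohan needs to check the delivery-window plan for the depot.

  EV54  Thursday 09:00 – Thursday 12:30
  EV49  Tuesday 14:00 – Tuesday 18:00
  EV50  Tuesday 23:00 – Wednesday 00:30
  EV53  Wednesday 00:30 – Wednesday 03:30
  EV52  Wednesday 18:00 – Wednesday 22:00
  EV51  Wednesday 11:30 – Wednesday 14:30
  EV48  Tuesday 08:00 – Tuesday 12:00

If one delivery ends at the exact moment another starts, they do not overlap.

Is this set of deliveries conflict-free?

Two intervals overlap when each starts before the other ends.
Sorted by start: EV48, EV49, EV50, EV53, EV51, EV52, EV54.
EV49 starts after EV48 ends, so nothing later overlaps EV48 either.
EV50 starts after EV49 ends, so nothing later overlaps EV49 either.
EV53 starts exactly when EV50 ends (back-to-back, no overlap), so nothing later overlaps EV50 either.
EV51 starts after EV53 ends, so nothing later overlaps EV53 either.
EV52 starts after EV51 ends, so nothing later overlaps EV51 either.
EV54 starts after EV52 ends.
Every pair is clear; the schedule has no overlaps.

Yes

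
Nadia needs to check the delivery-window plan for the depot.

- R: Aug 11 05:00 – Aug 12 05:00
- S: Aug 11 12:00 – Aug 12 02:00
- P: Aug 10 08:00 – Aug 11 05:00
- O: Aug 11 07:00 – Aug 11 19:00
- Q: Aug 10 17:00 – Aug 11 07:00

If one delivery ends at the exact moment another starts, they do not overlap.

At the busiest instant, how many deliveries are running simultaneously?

Walk through starts and ends in time order (an end at T is processed before a start at T):
Aug 10 08:00 start P → 1
Aug 10 17:00 start Q → 2
Aug 11 05:00 end P → 1
Aug 11 05:00 start R → 2
Aug 11 07:00 end Q → 1
Aug 11 07:00 start O → 2
Aug 11 12:00 start S → 3
Aug 11 19:00 end O → 2
Aug 12 02:00 end S → 1
Aug 12 05:00 end R → 0
Peak is 3, at Aug 11 12:00 (O, R, S).

3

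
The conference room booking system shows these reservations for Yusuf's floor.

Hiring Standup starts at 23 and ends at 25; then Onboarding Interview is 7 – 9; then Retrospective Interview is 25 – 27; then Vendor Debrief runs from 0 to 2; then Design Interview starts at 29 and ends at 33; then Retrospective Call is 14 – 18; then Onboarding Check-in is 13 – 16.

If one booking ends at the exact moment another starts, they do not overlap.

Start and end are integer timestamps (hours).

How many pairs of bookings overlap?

Two intervals overlap when each starts before the other ends.
Sorted by start: Vendor Debrief, Onboarding Interview, Onboarding Check-in, Retrospective Call, Hiring Standup, Retrospective Interview, Design Interview.
Onboarding Interview starts after Vendor Debrief ends; Vendor Debrief is clear from here.
Onboarding Check-in starts after Onboarding Interview ends; Onboarding Interview is clear from here.
Retrospective Call starts before Onboarding Check-in ends → Onboarding Check-in and Retrospective Call overlap.
Hiring Standup starts after Onboarding Check-in ends; Onboarding Check-in is clear from here.
Hiring Standup starts after Retrospective Call ends; Retrospective Call is clear from here.
Retrospective Interview starts exactly when Hiring Standup ends (back-to-back, no overlap); Hiring Standup is clear from here.
Design Interview starts after Retrospective Interview ends.
Overlapping pairs: Onboarding Check-in & Retrospective Call — 1 in total.

1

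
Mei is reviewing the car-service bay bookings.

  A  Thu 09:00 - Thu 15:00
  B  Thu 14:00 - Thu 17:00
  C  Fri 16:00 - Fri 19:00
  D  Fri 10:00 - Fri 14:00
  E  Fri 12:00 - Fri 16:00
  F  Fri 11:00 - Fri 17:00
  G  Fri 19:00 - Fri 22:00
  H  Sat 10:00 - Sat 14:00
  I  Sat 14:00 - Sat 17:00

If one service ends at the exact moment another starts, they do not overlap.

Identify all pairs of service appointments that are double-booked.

Sorted by start: A, B, D, F, E, C, G, H, I.
B starts before A ends → A and B overlap.
D starts after A ends, so A has no further overlaps.
D starts after B ends, so B has no further overlaps.
F starts before D ends → D and F overlap.
E starts before D ends → D and E overlap.
C starts after D ends, so D has no further overlaps.
E starts before F ends → F and E overlap.
C starts before F ends → F and C overlap.
G starts after F ends, so F has no further overlaps.
C starts exactly when E ends (back-to-back, no overlap), so E has no further overlaps.
G starts exactly when C ends (back-to-back, no overlap), so C has no further overlaps.
H starts after G ends, so G has no further overlaps.
I starts exactly when H ends (back-to-back, no overlap).

A & B, C & F, D & E, D & F, E & F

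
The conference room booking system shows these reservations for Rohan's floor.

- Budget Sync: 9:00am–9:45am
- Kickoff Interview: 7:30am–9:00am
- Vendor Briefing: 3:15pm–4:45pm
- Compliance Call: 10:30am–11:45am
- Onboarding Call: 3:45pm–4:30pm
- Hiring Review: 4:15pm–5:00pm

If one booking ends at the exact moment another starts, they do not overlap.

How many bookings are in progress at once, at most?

3

Sweep the timeline, counting +1 at each start and −1 at each end (ends before starts at a tie):
7:30am start Kickoff Interview → 1
9:00am end Kickoff Interview → 0
9:00am start Budget Sync → 1
9:45am end Budget Sync → 0
10:30am start Compliance Call → 1
11:45am end Compliance Call → 0
3:15pm start Vendor Briefing → 1
3:45pm start Onboarding Call → 2
4:15pm start Hiring Review → 3
4:30pm end Onboarding Call → 2
4:45pm end Vendor Briefing → 1
5:00pm end Hiring Review → 0
Peak is 3, at 4:15pm (Hiring Review, Onboarding Call, Vendor Briefing).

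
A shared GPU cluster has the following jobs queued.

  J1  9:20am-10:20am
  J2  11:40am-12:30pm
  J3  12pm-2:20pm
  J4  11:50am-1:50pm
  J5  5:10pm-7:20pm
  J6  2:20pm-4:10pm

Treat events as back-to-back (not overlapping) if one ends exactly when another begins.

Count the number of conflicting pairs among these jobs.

Sorted by start: J1, J2, J4, J3, J6, J5.
J2 starts after J1 ends, so nothing later overlaps J1 either.
J4 starts before J2 ends → J2 and J4 overlap.
J3 starts before J2 ends → J2 and J3 overlap.
J6 starts after J2 ends, so nothing later overlaps J2 either.
J3 starts before J4 ends → J4 and J3 overlap.
J6 starts after J4 ends, so nothing later overlaps J4 either.
J6 starts exactly when J3 ends (back-to-back, no overlap), so nothing later overlaps J3 either.
J5 starts after J6 ends.
Overlapping pairs: J2 & J3, J2 & J4, J3 & J4 — 3 in total.

3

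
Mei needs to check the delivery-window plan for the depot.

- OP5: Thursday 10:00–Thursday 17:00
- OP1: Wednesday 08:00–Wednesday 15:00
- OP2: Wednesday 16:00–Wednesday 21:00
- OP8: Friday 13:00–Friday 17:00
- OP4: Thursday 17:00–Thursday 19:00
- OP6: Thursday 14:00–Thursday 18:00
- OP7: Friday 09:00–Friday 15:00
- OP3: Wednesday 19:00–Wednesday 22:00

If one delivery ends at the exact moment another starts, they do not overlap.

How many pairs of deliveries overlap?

Check each pair: they overlap iff neither finishes before the other starts.
Sorted by start: OP1, OP2, OP3, OP5, OP6, OP4, OP7, OP8.
OP2 starts after OP1 ends — done with OP1.
OP3 starts before OP2 ends → OP2 and OP3 overlap.
OP5 starts after OP2 ends — done with OP2.
OP5 starts after OP3 ends — done with OP3.
OP6 starts before OP5 ends → OP5 and OP6 overlap.
OP4 starts exactly when OP5 ends (back-to-back, no overlap) — done with OP5.
OP4 starts before OP6 ends → OP6 and OP4 overlap.
OP7 starts after OP6 ends — done with OP6.
OP7 starts after OP4 ends — done with OP4.
OP8 starts before OP7 ends → OP7 and OP8 overlap.
Overlapping pairs: OP2 & OP3, OP4 & OP6, OP5 & OP6, OP7 & OP8 — 4 in total.

4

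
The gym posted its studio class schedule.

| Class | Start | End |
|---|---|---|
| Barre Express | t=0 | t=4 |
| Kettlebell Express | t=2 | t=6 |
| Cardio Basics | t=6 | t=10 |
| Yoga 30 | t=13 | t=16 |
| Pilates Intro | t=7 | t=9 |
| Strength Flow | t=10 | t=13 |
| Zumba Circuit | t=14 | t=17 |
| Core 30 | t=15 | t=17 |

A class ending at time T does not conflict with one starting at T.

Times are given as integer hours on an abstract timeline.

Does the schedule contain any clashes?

Sorted by start: Barre Express, Kettlebell Express, Cardio Basics, Pilates Intro, Strength Flow, Yoga 30, Zumba Circuit, Core 30.
Kettlebell Express starts before Barre Express ends → Barre Express and Kettlebell Express overlap.
That's a conflict, so the schedule is not conflict-free.

Yes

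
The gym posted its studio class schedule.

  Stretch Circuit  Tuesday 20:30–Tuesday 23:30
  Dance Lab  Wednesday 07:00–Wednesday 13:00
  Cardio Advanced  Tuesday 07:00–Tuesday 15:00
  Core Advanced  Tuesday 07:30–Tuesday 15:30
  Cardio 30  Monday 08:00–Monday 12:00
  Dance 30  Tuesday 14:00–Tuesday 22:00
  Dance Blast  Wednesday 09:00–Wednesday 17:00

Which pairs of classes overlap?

Sorted by start: Cardio 30, Cardio Advanced, Core Advanced, Dance 30, Stretch Circuit, Dance Lab, Dance Blast.
Cardio Advanced starts after Cardio 30 ends; Cardio 30 is clear from here.
Core Advanced starts before Cardio Advanced ends → Cardio Advanced and Core Advanced overlap.
Dance 30 starts before Cardio Advanced ends → Cardio Advanced and Dance 30 overlap.
Stretch Circuit starts after Cardio Advanced ends; Cardio Advanced is clear from here.
Dance 30 starts before Core Advanced ends → Core Advanced and Dance 30 overlap.
Stretch Circuit starts after Core Advanced ends; Core Advanced is clear from here.
Stretch Circuit starts before Dance 30 ends → Dance 30 and Stretch Circuit overlap.
Dance Lab starts after Dance 30 ends; Dance 30 is clear from here.
Dance Lab starts after Stretch Circuit ends; Stretch Circuit is clear from here.
Dance Blast starts before Dance Lab ends → Dance Lab and Dance Blast overlap.

Cardio Advanced & Core Advanced, Cardio Advanced & Dance 30, Core Advanced & Dance 30, Dance 30 & Stretch Circuit, Dance Blast & Dance Lab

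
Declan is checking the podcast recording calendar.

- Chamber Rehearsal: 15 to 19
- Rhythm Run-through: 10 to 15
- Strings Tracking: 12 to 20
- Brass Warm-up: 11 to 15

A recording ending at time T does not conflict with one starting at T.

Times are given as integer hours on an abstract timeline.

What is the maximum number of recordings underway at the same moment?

3

Sweep the timeline, counting +1 at each start and −1 at each end (ends before starts at a tie):
10 start Rhythm Run-through → 1
11 start Brass Warm-up → 2
12 start Strings Tracking → 3
15 end Brass Warm-up → 2
15 end Rhythm Run-through → 1
15 start Chamber Rehearsal → 2
19 end Chamber Rehearsal → 1
20 end Strings Tracking → 0
Peak is 3, at 12 (Brass Warm-up, Rhythm Run-through, Strings Tracking).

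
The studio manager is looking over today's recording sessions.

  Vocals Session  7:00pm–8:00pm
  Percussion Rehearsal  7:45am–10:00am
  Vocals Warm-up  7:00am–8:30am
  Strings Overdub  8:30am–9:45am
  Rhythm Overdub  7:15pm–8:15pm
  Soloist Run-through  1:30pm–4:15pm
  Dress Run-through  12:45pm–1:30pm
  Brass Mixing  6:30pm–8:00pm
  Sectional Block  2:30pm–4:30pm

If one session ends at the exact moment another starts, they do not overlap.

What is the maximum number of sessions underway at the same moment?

Sort all start/end points and keep a running count:
7:00am start Vocals Warm-up → 1
7:45am start Percussion Rehearsal → 2
8:30am end Vocals Warm-up → 1
8:30am start Strings Overdub → 2
9:45am end Strings Overdub → 1
10:00am end Percussion Rehearsal → 0
12:45pm start Dress Run-through → 1
1:30pm end Dress Run-through → 0
1:30pm start Soloist Run-through → 1
2:30pm start Sectional Block → 2
4:15pm end Soloist Run-through → 1
4:30pm end Sectional Block → 0
6:30pm start Brass Mixing → 1
7:00pm start Vocals Session → 2
7:15pm start Rhythm Overdub → 3
8:00pm end Brass Mixing → 2
8:00pm end Vocals Session → 1
8:15pm end Rhythm Overdub → 0
Peak is 3, at 7:15pm (Brass Mixing, Rhythm Overdub, Vocals Session).

3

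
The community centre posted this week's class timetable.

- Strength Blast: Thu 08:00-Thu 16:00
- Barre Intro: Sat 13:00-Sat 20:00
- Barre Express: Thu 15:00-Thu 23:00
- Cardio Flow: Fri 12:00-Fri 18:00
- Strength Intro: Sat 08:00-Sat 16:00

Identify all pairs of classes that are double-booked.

Sorted by start: Strength Blast, Barre Express, Cardio Flow, Strength Intro, Barre Intro.
Barre Express starts before Strength Blast ends → Strength Blast and Barre Express overlap.
Cardio Flow starts after Strength Blast ends; Strength Blast is clear from here.
Cardio Flow starts after Barre Express ends; Barre Express is clear from here.
Strength Intro starts after Cardio Flow ends; Cardio Flow is clear from here.
Barre Intro starts before Strength Intro ends → Strength Intro and Barre Intro overlap.

Barre Express & Strength Blast, Barre Intro & Strength Intro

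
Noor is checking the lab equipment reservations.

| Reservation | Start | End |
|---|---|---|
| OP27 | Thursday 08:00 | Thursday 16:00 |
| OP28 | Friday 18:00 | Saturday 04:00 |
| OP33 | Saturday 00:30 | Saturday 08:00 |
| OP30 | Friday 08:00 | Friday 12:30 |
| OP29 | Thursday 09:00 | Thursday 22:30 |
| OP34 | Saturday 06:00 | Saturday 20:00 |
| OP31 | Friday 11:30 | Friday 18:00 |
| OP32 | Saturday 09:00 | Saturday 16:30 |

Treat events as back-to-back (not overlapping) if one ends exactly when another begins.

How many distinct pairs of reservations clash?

5

Sorted by start: OP27, OP29, OP30, OP31, OP28, OP33, OP34, OP32.
OP29 starts before OP27 ends → OP27 and OP29 overlap.
OP30 starts after OP27 ends, so OP27 has no further overlaps.
OP30 starts after OP29 ends, so OP29 has no further overlaps.
OP31 starts before OP30 ends → OP30 and OP31 overlap.
OP28 starts after OP30 ends, so OP30 has no further overlaps.
OP28 starts exactly when OP31 ends (back-to-back, no overlap), so OP31 has no further overlaps.
OP33 starts before OP28 ends → OP28 and OP33 overlap.
OP34 starts after OP28 ends, so OP28 has no further overlaps.
OP34 starts before OP33 ends → OP33 and OP34 overlap.
OP32 starts after OP33 ends.
OP32 starts before OP34 ends → OP34 and OP32 overlap.
Overlapping pairs: OP27 & OP29, OP28 & OP33, OP30 & OP31, OP32 & OP34, OP33 & OP34 — 5 in total.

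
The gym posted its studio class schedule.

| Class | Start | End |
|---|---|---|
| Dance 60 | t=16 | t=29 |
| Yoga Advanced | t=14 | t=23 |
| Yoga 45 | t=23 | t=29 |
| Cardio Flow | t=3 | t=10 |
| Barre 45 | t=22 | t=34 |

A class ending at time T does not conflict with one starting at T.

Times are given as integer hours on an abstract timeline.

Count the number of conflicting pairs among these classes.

Check each pair: they overlap iff neither finishes before the other starts.
Sorted by start: Cardio Flow, Yoga Advanced, Dance 60, Barre 45, Yoga 45.
Yoga Advanced starts after Cardio Flow ends, so nothing later overlaps Cardio Flow either.
Dance 60 starts before Yoga Advanced ends → Yoga Advanced and Dance 60 overlap.
Barre 45 starts before Yoga Advanced ends → Yoga Advanced and Barre 45 overlap.
Yoga 45 starts exactly when Yoga Advanced ends (back-to-back, no overlap).
Barre 45 starts before Dance 60 ends → Dance 60 and Barre 45 overlap.
Yoga 45 starts before Dance 60 ends → Dance 60 and Yoga 45 overlap.
Yoga 45 starts before Barre 45 ends → Barre 45 and Yoga 45 overlap.
Overlapping pairs: Barre 45 & Dance 60, Barre 45 & Yoga 45, Barre 45 & Yoga Advanced, Dance 60 & Yoga 45, Dance 60 & Yoga Advanced — 5 in total.

5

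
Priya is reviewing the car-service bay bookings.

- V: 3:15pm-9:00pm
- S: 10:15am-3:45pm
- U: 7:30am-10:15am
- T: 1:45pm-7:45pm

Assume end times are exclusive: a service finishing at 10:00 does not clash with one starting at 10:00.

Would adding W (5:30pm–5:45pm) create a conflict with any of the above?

Yes — it overlaps T, V

U: ends 10:15am at or before W starts 5:30pm → clear.
S: ends 3:45pm at or before W starts 5:30pm → clear.
T: starts 1:45pm before W ends 5:45pm, and ends 7:45pm after W starts 5:30pm → overlap.
V: starts 3:15pm before W ends 5:45pm, and ends 9:00pm after W starts 5:30pm → overlap.
W overlaps T, V.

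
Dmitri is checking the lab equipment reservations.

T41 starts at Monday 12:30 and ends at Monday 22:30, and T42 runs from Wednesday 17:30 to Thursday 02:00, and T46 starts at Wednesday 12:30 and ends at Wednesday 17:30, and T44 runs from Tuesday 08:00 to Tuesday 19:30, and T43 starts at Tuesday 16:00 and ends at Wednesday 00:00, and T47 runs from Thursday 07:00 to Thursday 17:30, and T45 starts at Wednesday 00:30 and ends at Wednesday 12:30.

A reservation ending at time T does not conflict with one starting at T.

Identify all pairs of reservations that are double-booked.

Sorted by start: T41, T44, T43, T45, T46, T42, T47.
T44 starts after T41 ends; T41 is clear from here.
T43 starts before T44 ends → T44 and T43 overlap.
T45 starts after T44 ends; T44 is clear from here.
T45 starts after T43 ends; T43 is clear from here.
T46 starts exactly when T45 ends (back-to-back, no overlap); T45 is clear from here.
T42 starts exactly when T46 ends (back-to-back, no overlap); T46 is clear from here.
T47 starts after T42 ends.

T43 & T44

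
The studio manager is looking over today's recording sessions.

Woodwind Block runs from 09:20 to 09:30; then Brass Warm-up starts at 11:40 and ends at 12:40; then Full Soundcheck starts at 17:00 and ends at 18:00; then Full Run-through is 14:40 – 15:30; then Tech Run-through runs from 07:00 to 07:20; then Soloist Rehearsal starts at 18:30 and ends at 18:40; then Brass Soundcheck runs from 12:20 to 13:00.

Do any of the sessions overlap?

Yes

Sorted by start: Tech Run-through, Woodwind Block, Brass Warm-up, Brass Soundcheck, Full Run-through, Full Soundcheck, Soloist Rehearsal.
Woodwind Block starts after Tech Run-through ends — done with Tech Run-through.
Brass Warm-up starts after Woodwind Block ends — done with Woodwind Block.
Brass Soundcheck starts before Brass Warm-up ends → Brass Warm-up and Brass Soundcheck overlap.
That's a conflict, so the schedule is not conflict-free.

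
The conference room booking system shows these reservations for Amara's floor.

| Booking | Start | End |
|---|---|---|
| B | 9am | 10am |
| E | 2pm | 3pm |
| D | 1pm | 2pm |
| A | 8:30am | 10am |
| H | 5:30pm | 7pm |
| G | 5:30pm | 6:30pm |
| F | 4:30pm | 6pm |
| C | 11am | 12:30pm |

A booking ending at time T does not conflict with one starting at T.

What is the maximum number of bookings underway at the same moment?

3

Sort all start/end points and keep a running count:
8:30am start A → 1
9am start B → 2
10am end A → 1
10am end B → 0
11am start C → 1
12:30pm end C → 0
1pm start D → 1
2pm end D → 0
2pm start E → 1
3pm end E → 0
4:30pm start F → 1
5:30pm start G → 2
5:30pm start H → 3
6pm end F → 2
6:30pm end G → 1
7pm end H → 0
Peak is 3, at 5:30pm (F, G, H).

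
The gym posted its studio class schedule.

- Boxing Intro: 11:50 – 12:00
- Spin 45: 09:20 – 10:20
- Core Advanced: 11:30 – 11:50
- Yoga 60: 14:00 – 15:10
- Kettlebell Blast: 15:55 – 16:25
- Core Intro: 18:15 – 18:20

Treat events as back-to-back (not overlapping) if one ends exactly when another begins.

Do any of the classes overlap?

Sorted by start: Spin 45, Core Advanced, Boxing Intro, Yoga 60, Kettlebell Blast, Core Intro.
Core Advanced starts after Spin 45 ends, so nothing later overlaps Spin 45 either.
Boxing Intro starts exactly when Core Advanced ends (back-to-back, no overlap), so nothing later overlaps Core Advanced either.
Yoga 60 starts after Boxing Intro ends, so nothing later overlaps Boxing Intro either.
Kettlebell Blast starts after Yoga 60 ends, so nothing later overlaps Yoga 60 either.
Core Intro starts after Kettlebell Blast ends.
Every pair is clear; the schedule has no overlaps.

No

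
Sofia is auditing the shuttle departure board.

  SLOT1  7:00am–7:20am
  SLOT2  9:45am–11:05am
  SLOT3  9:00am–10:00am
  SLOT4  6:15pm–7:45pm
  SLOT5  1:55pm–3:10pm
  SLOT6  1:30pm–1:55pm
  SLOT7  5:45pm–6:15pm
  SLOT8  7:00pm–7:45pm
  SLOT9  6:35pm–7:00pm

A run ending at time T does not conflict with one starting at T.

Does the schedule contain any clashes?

Yes

Check each pair: they overlap iff neither finishes before the other starts.
Sorted by start: SLOT1, SLOT3, SLOT2, SLOT6, SLOT5, SLOT7, SLOT4, SLOT9, SLOT8.
SLOT3 starts after SLOT1 ends, so SLOT1 has no further overlaps.
SLOT2 starts before SLOT3 ends → SLOT3 and SLOT2 overlap.
That's a conflict, so the schedule is not conflict-free.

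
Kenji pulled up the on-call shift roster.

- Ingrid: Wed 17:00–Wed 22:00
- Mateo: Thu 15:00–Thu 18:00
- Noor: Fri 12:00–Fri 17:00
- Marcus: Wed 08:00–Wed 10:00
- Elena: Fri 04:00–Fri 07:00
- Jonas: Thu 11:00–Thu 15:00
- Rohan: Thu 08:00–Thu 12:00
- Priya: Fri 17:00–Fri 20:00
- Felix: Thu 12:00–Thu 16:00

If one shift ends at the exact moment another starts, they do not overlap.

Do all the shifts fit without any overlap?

Check each pair: they overlap iff neither finishes before the other starts.
Sorted by start: Marcus, Ingrid, Rohan, Jonas, Felix, Mateo, Elena, Noor, Priya.
Ingrid starts after Marcus ends — done with Marcus.
Rohan starts after Ingrid ends — done with Ingrid.
Jonas starts before Rohan ends → Rohan and Jonas overlap.
That's a conflict, so the schedule is not conflict-free.

No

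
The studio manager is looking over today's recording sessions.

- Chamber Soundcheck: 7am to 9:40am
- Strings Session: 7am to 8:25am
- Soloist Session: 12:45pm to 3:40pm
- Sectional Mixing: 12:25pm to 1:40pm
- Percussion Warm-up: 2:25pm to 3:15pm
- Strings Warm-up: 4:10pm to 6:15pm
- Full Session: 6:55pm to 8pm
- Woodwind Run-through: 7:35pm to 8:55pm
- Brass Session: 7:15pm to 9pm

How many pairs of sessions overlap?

6

Sorted by start: Chamber Soundcheck, Strings Session, Sectional Mixing, Soloist Session, Percussion Warm-up, Strings Warm-up, Full Session, Brass Session, Woodwind Run-through.
Strings Session starts before Chamber Soundcheck ends → Chamber Soundcheck and Strings Session overlap.
Sectional Mixing starts after Chamber Soundcheck ends; Chamber Soundcheck is clear from here.
Sectional Mixing starts after Strings Session ends; Strings Session is clear from here.
Soloist Session starts before Sectional Mixing ends → Sectional Mixing and Soloist Session overlap.
Percussion Warm-up starts after Sectional Mixing ends; Sectional Mixing is clear from here.
Percussion Warm-up starts before Soloist Session ends → Soloist Session and Percussion Warm-up overlap.
Strings Warm-up starts after Soloist Session ends; Soloist Session is clear from here.
Strings Warm-up starts after Percussion Warm-up ends; Percussion Warm-up is clear from here.
Full Session starts after Strings Warm-up ends; Strings Warm-up is clear from here.
Brass Session starts before Full Session ends → Full Session and Brass Session overlap.
Woodwind Run-through starts before Full Session ends → Full Session and Woodwind Run-through overlap.
Woodwind Run-through starts before Brass Session ends → Brass Session and Woodwind Run-through overlap.
Overlapping pairs: Brass Session & Full Session, Brass Session & Woodwind Run-through, Chamber Soundcheck & Strings Session, Full Session & Woodwind Run-through, Percussion Warm-up & Soloist Session, Sectional Mixing & Soloist Session — 6 in total.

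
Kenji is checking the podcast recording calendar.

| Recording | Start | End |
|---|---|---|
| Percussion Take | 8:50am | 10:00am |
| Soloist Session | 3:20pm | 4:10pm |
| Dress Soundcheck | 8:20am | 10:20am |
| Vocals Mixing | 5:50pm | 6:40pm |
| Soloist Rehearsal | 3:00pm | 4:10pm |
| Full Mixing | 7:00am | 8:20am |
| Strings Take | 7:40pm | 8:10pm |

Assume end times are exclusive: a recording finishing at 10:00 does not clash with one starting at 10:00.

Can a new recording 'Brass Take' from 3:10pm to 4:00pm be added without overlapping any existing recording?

No — it overlaps Soloist Rehearsal, Soloist Session

Full Mixing: ends 8:20am at or before Brass Take starts 3:10pm → clear.
Dress Soundcheck: ends 10:20am at or before Brass Take starts 3:10pm → clear.
Percussion Take: ends 10:00am at or before Brass Take starts 3:10pm → clear.
Soloist Rehearsal: starts 3:00pm before Brass Take ends 4:00pm, and ends 4:10pm after Brass Take starts 3:10pm → overlap.
Soloist Session: starts 3:20pm before Brass Take ends 4:00pm, and ends 4:10pm after Brass Take starts 3:10pm → overlap.
Vocals Mixing: starts 5:50pm at or after Brass Take ends 4:00pm → clear.
Strings Take: starts 7:40pm at or after Brass Take ends 4:00pm → clear.
Brass Take overlaps Soloist Rehearsal, Soloist Session.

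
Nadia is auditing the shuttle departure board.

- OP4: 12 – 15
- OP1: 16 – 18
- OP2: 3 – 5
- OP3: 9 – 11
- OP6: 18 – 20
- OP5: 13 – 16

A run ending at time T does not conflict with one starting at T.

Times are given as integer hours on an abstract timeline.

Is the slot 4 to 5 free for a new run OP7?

OP2: starts 3 before OP7 ends 5, and ends 5 after OP7 starts 4 → overlap.
OP3: starts 9 at or after OP7 ends 5 → clear.
OP4: starts 12 at or after OP7 ends 5 → clear.
OP5: starts 13 at or after OP7 ends 5 → clear.
OP1: starts 16 at or after OP7 ends 5 → clear.
OP6: starts 18 at or after OP7 ends 5 → clear.
OP7 overlaps OP2.

No — it overlaps OP2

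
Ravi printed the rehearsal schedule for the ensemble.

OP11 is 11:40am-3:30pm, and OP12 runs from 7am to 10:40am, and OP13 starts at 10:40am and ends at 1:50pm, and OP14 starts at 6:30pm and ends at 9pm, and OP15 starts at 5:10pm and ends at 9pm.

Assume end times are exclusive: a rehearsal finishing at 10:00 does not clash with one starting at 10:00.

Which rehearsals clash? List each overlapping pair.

OP11 & OP13, OP14 & OP15

Sorted by start: OP12, OP13, OP11, OP15, OP14.
OP13 starts exactly when OP12 ends (back-to-back, no overlap); OP12 is clear from here.
OP11 starts before OP13 ends → OP13 and OP11 overlap.
OP15 starts after OP13 ends; OP13 is clear from here.
OP15 starts after OP11 ends; OP11 is clear from here.
OP14 starts before OP15 ends → OP15 and OP14 overlap.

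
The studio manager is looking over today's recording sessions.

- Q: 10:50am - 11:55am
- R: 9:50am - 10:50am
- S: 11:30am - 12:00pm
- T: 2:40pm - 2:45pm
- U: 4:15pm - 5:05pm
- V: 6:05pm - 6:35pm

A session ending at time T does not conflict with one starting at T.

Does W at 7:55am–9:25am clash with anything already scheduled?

R: starts 9:50am at or after W ends 9:25am → clear.
Q: starts 10:50am at or after W ends 9:25am → clear.
S: starts 11:30am at or after W ends 9:25am → clear.
T: starts 2:40pm at or after W ends 9:25am → clear.
U: starts 4:15pm at or after W ends 9:25am → clear.
V: starts 6:05pm at or after W ends 9:25am → clear.

No — it doesn't clash with anything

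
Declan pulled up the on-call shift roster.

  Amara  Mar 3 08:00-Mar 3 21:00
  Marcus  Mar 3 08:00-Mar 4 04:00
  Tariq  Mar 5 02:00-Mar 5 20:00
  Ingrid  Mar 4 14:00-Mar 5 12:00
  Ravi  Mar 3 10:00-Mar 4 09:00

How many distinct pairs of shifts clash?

Sorted by start: Marcus, Amara, Ravi, Ingrid, Tariq.
Amara starts before Marcus ends → Marcus and Amara overlap.
Ravi starts before Marcus ends → Marcus and Ravi overlap.
Ingrid starts after Marcus ends — done with Marcus.
Ravi starts before Amara ends → Amara and Ravi overlap.
Ingrid starts after Amara ends — done with Amara.
Ingrid starts after Ravi ends — done with Ravi.
Tariq starts before Ingrid ends → Ingrid and Tariq overlap.
Overlapping pairs: Amara & Marcus, Amara & Ravi, Ingrid & Tariq, Marcus & Ravi — 4 in total.

4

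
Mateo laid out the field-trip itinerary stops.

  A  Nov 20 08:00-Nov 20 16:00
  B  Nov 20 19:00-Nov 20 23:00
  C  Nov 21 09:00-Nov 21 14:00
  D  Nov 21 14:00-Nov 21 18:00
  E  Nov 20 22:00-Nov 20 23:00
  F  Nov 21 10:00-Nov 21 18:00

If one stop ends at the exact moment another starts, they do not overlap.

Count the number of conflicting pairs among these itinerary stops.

Check each pair: they overlap iff neither finishes before the other starts.
Sorted by start: A, B, E, C, F, D.
B starts after A ends; A is clear from here.
E starts before B ends → B and E overlap.
C starts after B ends; B is clear from here.
C starts after E ends; E is clear from here.
F starts before C ends → C and F overlap.
D starts exactly when C ends (back-to-back, no overlap).
D starts before F ends → F and D overlap.
Overlapping pairs: B & E, C & F, D & F — 3 in total.

3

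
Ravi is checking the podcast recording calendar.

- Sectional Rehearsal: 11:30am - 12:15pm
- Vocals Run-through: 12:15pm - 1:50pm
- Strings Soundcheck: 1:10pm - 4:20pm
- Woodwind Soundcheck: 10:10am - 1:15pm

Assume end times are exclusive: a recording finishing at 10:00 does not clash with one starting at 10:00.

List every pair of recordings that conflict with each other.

Two intervals overlap when each starts before the other ends.
Sorted by start: Woodwind Soundcheck, Sectional Rehearsal, Vocals Run-through, Strings Soundcheck.
Sectional Rehearsal starts before Woodwind Soundcheck ends → Woodwind Soundcheck and Sectional Rehearsal overlap.
Vocals Run-through starts before Woodwind Soundcheck ends → Woodwind Soundcheck and Vocals Run-through overlap.
Strings Soundcheck starts before Woodwind Soundcheck ends → Woodwind Soundcheck and Strings Soundcheck overlap.
Vocals Run-through starts exactly when Sectional Rehearsal ends (back-to-back, no overlap), so Sectional Rehearsal has no further overlaps.
Strings Soundcheck starts before Vocals Run-through ends → Vocals Run-through and Strings Soundcheck overlap.

Sectional Rehearsal & Woodwind Soundcheck, Strings Soundcheck & Vocals Run-through, Strings Soundcheck & Woodwind Soundcheck, Vocals Run-through & Woodwind Soundcheck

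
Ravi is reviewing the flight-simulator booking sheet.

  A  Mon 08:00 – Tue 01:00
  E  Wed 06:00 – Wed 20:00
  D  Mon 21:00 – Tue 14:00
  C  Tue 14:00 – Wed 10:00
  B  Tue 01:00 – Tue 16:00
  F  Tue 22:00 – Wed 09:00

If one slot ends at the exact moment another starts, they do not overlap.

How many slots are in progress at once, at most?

3

Sort all start/end points and keep a running count:
Mon 08:00 start A → 1
Mon 21:00 start D → 2
Tue 01:00 end A → 1
Tue 01:00 start B → 2
Tue 14:00 end D → 1
Tue 14:00 start C → 2
Tue 16:00 end B → 1
Tue 22:00 start F → 2
Wed 06:00 start E → 3
Wed 09:00 end F → 2
Wed 10:00 end C → 1
Wed 20:00 end E → 0
Peak is 3, at Wed 06:00 (C, E, F).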